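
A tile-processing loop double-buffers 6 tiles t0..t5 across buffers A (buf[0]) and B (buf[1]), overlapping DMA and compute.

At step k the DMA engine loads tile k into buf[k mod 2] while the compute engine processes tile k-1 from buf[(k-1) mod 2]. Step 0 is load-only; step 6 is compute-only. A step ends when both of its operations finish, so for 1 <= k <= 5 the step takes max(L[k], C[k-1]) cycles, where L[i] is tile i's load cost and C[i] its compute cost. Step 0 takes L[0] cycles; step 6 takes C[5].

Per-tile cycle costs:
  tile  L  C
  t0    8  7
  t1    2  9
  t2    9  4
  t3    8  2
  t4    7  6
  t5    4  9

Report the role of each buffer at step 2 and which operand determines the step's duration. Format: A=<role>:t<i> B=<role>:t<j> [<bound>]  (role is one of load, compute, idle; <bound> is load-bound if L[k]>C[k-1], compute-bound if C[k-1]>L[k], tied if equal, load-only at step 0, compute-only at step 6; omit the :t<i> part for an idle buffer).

k=0 load=t0/8c comp=- wait=8 total=8
k=1 load=t1/2c comp=t0/7c wait=7 total=15
k=2 load=t2/9c comp=t1/9c wait=9 total=24
k=3 load=t3/8c comp=t2/4c wait=8 total=32
k=4 load=t4/7c comp=t3/2c wait=7 total=39
k=5 load=t5/4c comp=t4/6c wait=6 total=45
k=6 load=- comp=t5/9c wait=9 total=54

step 2: A=load:t2 B=compute:t1 [tied]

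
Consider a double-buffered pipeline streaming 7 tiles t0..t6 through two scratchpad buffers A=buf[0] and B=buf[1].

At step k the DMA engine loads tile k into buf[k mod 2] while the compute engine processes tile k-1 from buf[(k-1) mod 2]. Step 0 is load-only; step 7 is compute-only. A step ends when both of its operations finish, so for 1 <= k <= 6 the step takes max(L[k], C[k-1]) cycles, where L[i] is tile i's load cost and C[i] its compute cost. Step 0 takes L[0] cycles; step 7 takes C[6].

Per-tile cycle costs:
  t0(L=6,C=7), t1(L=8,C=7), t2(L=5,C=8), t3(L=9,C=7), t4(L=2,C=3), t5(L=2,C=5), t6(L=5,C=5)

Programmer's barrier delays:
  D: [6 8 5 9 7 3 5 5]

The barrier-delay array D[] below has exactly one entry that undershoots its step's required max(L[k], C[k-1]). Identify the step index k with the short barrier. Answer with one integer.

hazard at step 2

step 0: need L[0]=6 = 6; D[0]=6 ok
step 1: need max(L[1]=8,C[0]=7) = 8; D[1]=8 ok
step 2: need max(L[2]=5,C[1]=7) = 7; D[2]=5 SHORT
step 3: need max(L[3]=9,C[2]=8) = 9; D[3]=9 ok
step 4: need max(L[4]=2,C[3]=7) = 7; D[4]=7 ok
step 5: need max(L[5]=2,C[4]=3) = 3; D[5]=3 ok
step 6: need max(L[6]=5,C[5]=5) = 5; D[6]=5 ok
step 7: need C[6]=5 = 5; D[7]=5 ok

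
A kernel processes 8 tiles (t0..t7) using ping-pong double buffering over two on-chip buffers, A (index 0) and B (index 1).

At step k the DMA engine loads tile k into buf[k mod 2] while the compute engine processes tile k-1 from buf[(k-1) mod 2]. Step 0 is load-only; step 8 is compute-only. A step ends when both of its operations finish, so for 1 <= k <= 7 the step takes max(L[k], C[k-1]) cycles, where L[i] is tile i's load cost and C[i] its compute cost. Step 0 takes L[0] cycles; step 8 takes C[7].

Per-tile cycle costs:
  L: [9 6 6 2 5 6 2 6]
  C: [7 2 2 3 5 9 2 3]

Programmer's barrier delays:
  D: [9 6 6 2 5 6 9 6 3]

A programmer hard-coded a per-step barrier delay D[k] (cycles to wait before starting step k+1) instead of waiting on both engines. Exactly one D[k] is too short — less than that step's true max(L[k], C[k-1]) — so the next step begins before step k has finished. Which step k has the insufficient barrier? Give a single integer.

hazard at step 1

[0] required=L[0]=9=9 vs D=9 ok
[1] required=max(L[1]=6,C[0]=7)=7 vs D=6 SHORT
[2] required=max(L[2]=6,C[1]=2)=6 vs D=6 ok
[3] required=max(L[3]=2,C[2]=2)=2 vs D=2 ok
[4] required=max(L[4]=5,C[3]=3)=5 vs D=5 ok
[5] required=max(L[5]=6,C[4]=5)=6 vs D=6 ok
[6] required=max(L[6]=2,C[5]=9)=9 vs D=9 ok
[7] required=max(L[7]=6,C[6]=2)=6 vs D=6 ok
[8] required=C[7]=3=3 vs D=3 ok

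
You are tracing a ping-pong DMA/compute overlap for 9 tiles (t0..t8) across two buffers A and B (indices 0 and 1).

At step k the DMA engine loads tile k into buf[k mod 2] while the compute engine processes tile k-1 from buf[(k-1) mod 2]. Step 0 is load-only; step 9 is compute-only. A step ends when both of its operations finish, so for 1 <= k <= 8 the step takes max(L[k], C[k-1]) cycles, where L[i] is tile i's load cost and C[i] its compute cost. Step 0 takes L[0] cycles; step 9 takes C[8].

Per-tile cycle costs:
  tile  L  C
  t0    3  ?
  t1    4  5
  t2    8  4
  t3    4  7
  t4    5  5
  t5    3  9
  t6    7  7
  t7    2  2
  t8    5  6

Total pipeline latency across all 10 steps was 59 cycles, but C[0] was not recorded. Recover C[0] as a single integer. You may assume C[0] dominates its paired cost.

step 0 | dur = L[0]=3 = 3
step 1 | dur = max(L[1]=4, C[0]=?) = C[0]  (unknown; binding)
step 2 | dur = max(L[2]=8, C[1]=5) = 8
step 3 | dur = max(L[3]=4, C[2]=4) = 4
step 4 | dur = max(L[4]=5, C[3]=7) = 7
step 5 | dur = max(L[5]=3, C[4]=5) = 5
step 6 | dur = max(L[6]=7, C[5]=9) = 9
step 7 | dur = max(L[7]=2, C[6]=7) = 7
step 8 | dur = max(L[8]=5, C[7]=2) = 5
step 9 | dur = C[8]=6 = 6
sum of known step durations = 54
dur[1] = total - known = 59 - 54 = 5
C[0] is the binding max in step 1, so C[0] = dur[1] = 5

C[0] = 5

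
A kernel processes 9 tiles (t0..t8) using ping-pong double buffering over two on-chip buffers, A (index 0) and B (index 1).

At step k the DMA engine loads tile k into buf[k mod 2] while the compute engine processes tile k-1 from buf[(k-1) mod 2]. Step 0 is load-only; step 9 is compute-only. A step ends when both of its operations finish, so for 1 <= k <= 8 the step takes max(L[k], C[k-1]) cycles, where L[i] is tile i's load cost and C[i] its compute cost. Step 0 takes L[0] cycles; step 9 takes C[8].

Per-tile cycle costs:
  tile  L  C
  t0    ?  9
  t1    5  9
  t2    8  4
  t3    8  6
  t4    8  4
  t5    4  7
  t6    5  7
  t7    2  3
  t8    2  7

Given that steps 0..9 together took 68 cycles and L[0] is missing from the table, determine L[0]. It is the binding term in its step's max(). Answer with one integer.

L[0] = 6

step 0 → dur = L[0]=? = L[0]  (unknown; binding)
step 1 → dur = max(L[1]=5, C[0]=9) = 9
step 2 → dur = max(L[2]=8, C[1]=9) = 9
step 3 → dur = max(L[3]=8, C[2]=4) = 8
step 4 → dur = max(L[4]=8, C[3]=6) = 8
step 5 → dur = max(L[5]=4, C[4]=4) = 4
step 6 → dur = max(L[6]=5, C[5]=7) = 7
step 7 → dur = max(L[7]=2, C[6]=7) = 7
step 8 → dur = max(L[8]=2, C[7]=3) = 3
step 9 → dur = C[8]=7 = 7
sum of known step durations = 62
dur[0] = total - known = 68 - 62 = 6
L[0] is the binding max in step 0, so L[0] = dur[0] = 6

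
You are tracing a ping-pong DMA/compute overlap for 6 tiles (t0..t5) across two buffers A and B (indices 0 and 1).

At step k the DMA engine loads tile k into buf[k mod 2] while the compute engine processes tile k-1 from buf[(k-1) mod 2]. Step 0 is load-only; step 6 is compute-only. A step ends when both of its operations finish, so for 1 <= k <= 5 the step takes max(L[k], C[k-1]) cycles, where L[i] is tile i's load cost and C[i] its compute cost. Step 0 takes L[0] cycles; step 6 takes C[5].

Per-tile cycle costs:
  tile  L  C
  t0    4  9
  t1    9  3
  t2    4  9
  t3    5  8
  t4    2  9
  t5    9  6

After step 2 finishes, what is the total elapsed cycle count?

  0. 4=4c; end=4; A:t0 B:-
  1. max(9,9)=9c; end=13; A:t0 B:t1
  2. max(4,3)=4c; end=17; A:t2 B:t1
  3. max(5,9)=9c; end=26; A:t2 B:t3
  4. max(2,8)=8c; end=34; A:t4 B:t3
  5. max(9,9)=9c; end=43; A:t4 B:t5
  6. 6=6c; end=49; A:t4 B:t5

end_cycle[2] = 17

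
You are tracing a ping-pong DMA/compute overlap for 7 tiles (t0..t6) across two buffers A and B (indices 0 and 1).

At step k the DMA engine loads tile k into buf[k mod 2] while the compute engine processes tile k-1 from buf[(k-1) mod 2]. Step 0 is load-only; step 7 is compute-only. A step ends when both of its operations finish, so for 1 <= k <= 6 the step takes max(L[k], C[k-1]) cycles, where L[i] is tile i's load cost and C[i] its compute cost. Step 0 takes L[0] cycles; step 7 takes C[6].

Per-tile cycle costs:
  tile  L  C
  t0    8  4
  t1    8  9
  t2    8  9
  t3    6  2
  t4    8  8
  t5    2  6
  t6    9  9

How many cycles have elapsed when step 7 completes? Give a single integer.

[0] DMA t0→A (8c) ∥ CU idle ⇒ 8c, clock 8
[1] DMA t1→B (8c) ∥ CU A:t0 (4c) ⇒ 8c, clock 16
[2] DMA t2→A (8c) ∥ CU B:t1 (9c) ⇒ 9c, clock 25
[3] DMA t3→B (6c) ∥ CU A:t2 (9c) ⇒ 9c, clock 34
[4] DMA t4→A (8c) ∥ CU B:t3 (2c) ⇒ 8c, clock 42
[5] DMA t5→B (2c) ∥ CU A:t4 (8c) ⇒ 8c, clock 50
[6] DMA t6→A (9c) ∥ CU B:t5 (6c) ⇒ 9c, clock 59
[7] DMA idle ∥ CU A:t6 (9c) ⇒ 9c, clock 68

end_cycle[7] = 68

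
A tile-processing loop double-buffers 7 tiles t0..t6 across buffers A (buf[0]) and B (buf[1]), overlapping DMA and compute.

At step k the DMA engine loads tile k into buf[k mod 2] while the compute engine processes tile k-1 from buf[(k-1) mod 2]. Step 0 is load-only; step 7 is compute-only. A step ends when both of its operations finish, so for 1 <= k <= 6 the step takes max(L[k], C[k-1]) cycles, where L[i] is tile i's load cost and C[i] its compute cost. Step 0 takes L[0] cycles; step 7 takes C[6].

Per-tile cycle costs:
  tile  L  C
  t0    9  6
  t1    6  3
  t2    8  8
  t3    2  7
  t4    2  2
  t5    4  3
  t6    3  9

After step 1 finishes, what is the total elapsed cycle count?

end_cycle[1] = 15

k=0 load=t0/9c comp=- wait=9 total=9
k=1 load=t1/6c comp=t0/6c wait=6 total=15
k=2 load=t2/8c comp=t1/3c wait=8 total=23
k=3 load=t3/2c comp=t2/8c wait=8 total=31
k=4 load=t4/2c comp=t3/7c wait=7 total=38
k=5 load=t5/4c comp=t4/2c wait=4 total=42
k=6 load=t6/3c comp=t5/3c wait=3 total=45
k=7 load=- comp=t6/9c wait=9 total=54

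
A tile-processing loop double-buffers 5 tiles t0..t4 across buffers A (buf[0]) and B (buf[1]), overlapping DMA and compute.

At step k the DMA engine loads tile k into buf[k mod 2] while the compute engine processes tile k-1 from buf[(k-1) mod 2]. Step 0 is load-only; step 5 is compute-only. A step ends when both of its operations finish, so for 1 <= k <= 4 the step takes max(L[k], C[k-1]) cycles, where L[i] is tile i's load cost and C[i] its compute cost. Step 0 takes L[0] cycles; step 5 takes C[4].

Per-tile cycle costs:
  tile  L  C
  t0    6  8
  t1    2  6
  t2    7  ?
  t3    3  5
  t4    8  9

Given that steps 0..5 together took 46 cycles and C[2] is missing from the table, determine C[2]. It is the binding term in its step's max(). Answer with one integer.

C[2] = 8

step 0: dur = L[0]=6 = 6
step 1: dur = max(L[1]=2, C[0]=8) = 8
step 2: dur = max(L[2]=7, C[1]=6) = 7
step 3: dur = max(L[3]=3, C[2]=?) = C[2]  (unknown; binding)
step 4: dur = max(L[4]=8, C[3]=5) = 8
step 5: dur = C[4]=9 = 9
sum of known step durations = 38
dur[3] = total - known = 46 - 38 = 8
C[2] is the binding max in step 3, so C[2] = dur[3] = 8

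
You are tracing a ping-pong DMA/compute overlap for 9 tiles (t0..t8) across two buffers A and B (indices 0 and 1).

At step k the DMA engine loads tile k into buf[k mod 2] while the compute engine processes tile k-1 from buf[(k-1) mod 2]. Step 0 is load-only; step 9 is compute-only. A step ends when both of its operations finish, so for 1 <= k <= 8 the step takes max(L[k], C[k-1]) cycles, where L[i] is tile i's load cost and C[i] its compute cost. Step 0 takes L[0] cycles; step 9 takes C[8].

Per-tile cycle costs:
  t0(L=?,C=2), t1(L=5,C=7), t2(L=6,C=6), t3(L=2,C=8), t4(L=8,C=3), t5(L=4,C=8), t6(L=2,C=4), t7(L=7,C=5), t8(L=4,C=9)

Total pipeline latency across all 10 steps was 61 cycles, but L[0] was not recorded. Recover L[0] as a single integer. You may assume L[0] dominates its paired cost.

L[0] = 2

step 0 | dur = L[0]=? = L[0]  (unknown; binding)
step 1 | dur = max(L[1]=5, C[0]=2) = 5
step 2 | dur = max(L[2]=6, C[1]=7) = 7
step 3 | dur = max(L[3]=2, C[2]=6) = 6
step 4 | dur = max(L[4]=8, C[3]=8) = 8
step 5 | dur = max(L[5]=4, C[4]=3) = 4
step 6 | dur = max(L[6]=2, C[5]=8) = 8
step 7 | dur = max(L[7]=7, C[6]=4) = 7
step 8 | dur = max(L[8]=4, C[7]=5) = 5
step 9 | dur = C[8]=9 = 9
sum of known step durations = 59
dur[0] = total - known = 61 - 59 = 2
L[0] is the binding max in step 0, so L[0] = dur[0] = 2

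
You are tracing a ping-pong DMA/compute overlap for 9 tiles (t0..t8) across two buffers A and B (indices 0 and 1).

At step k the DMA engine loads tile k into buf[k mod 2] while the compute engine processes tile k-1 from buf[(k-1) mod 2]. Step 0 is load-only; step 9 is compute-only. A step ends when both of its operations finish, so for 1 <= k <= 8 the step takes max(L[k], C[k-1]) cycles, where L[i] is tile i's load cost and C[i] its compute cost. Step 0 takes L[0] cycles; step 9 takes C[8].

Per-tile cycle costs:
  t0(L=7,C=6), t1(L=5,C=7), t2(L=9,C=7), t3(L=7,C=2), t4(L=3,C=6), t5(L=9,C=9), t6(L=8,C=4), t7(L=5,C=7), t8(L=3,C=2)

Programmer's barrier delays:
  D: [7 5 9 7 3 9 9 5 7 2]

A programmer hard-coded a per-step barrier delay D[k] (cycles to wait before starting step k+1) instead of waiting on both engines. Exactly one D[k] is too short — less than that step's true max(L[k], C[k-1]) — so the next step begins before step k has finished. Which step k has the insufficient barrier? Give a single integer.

hazard at step 1

step 0: need L[0]=7 = 7; D[0]=7 ok
step 1: need max(L[1]=5,C[0]=6) = 6; D[1]=5 SHORT
step 2: need max(L[2]=9,C[1]=7) = 9; D[2]=9 ok
step 3: need max(L[3]=7,C[2]=7) = 7; D[3]=7 ok
step 4: need max(L[4]=3,C[3]=2) = 3; D[4]=3 ok
step 5: need max(L[5]=9,C[4]=6) = 9; D[5]=9 ok
step 6: need max(L[6]=8,C[5]=9) = 9; D[6]=9 ok
step 7: need max(L[7]=5,C[6]=4) = 5; D[7]=5 ok
step 8: need max(L[8]=3,C[7]=7) = 7; D[8]=7 ok
step 9: need C[8]=2 = 2; D[9]=2 ok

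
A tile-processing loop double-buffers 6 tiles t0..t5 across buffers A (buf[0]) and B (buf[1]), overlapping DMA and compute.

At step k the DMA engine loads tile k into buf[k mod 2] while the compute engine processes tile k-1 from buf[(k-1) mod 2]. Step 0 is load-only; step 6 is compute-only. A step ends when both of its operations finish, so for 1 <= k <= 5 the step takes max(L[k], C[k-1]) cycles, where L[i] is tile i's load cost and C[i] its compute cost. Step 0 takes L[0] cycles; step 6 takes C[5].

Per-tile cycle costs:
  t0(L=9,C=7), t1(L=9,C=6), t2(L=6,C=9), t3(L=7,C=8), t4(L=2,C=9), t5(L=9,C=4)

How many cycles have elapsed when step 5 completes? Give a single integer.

step 0: L[0]=9 → dur=9, Σ=9 | A=load:t0 B=idle [load-only]
step 1: L[1]=9 C[0]=7 → dur=9, Σ=18 | A=compute:t0 B=load:t1 [load-bound]
step 2: L[2]=6 C[1]=6 → dur=6, Σ=24 | A=load:t2 B=compute:t1 [tied]
step 3: L[3]=7 C[2]=9 → dur=9, Σ=33 | A=compute:t2 B=load:t3 [compute-bound]
step 4: L[4]=2 C[3]=8 → dur=8, Σ=41 | A=load:t4 B=compute:t3 [compute-bound]
step 5: L[5]=9 C[4]=9 → dur=9, Σ=50 | A=compute:t4 B=load:t5 [tied]
step 6: C[5]=4 → dur=4, Σ=54 | A=idle B=compute:t5 [compute-only]

end_cycle[5] = 50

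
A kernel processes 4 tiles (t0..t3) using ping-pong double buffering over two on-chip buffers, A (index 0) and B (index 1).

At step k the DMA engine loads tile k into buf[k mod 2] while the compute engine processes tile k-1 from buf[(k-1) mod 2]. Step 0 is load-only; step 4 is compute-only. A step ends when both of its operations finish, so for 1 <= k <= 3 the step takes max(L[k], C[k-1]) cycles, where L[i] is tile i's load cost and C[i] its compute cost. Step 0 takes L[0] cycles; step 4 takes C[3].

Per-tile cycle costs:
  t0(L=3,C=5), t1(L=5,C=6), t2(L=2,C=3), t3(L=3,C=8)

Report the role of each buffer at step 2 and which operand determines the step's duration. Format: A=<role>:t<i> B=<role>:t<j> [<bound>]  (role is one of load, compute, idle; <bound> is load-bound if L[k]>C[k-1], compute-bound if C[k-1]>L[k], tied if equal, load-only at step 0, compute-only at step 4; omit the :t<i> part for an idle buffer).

[0] DMA t0→A (3c) ∥ CU idle ⇒ 3c, clock 3
[1] DMA t1→B (5c) ∥ CU A:t0 (5c) ⇒ 5c, clock 8
[2] DMA t2→A (2c) ∥ CU B:t1 (6c) ⇒ 6c, clock 14
[3] DMA t3→B (3c) ∥ CU A:t2 (3c) ⇒ 3c, clock 17
[4] DMA idle ∥ CU B:t3 (8c) ⇒ 8c, clock 25

step 2: A=load:t2 B=compute:t1 [compute-bound]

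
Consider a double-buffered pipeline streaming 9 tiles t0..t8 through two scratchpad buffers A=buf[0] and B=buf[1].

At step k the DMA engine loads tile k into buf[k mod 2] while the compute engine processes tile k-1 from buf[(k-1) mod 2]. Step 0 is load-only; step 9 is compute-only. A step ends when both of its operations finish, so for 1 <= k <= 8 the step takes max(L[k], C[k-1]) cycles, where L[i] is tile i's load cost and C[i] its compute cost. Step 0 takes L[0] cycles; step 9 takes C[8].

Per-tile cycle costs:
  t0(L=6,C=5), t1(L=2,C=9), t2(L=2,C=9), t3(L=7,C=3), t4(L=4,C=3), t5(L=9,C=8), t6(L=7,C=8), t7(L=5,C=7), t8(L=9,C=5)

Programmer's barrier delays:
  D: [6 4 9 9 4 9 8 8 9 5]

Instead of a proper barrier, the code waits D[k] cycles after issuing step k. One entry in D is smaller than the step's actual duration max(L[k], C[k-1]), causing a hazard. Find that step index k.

hazard at step 1

step 0: need L[0]=6 = 6; D[0]=6 ok
step 1: need max(L[1]=2,C[0]=5) = 5; D[1]=4 SHORT
step 2: need max(L[2]=2,C[1]=9) = 9; D[2]=9 ok
step 3: need max(L[3]=7,C[2]=9) = 9; D[3]=9 ok
step 4: need max(L[4]=4,C[3]=3) = 4; D[4]=4 ok
step 5: need max(L[5]=9,C[4]=3) = 9; D[5]=9 ok
step 6: need max(L[6]=7,C[5]=8) = 8; D[6]=8 ok
step 7: need max(L[7]=5,C[6]=8) = 8; D[7]=8 ok
step 8: need max(L[8]=9,C[7]=7) = 9; D[8]=9 ok
step 9: need C[8]=5 = 5; D[9]=5 ok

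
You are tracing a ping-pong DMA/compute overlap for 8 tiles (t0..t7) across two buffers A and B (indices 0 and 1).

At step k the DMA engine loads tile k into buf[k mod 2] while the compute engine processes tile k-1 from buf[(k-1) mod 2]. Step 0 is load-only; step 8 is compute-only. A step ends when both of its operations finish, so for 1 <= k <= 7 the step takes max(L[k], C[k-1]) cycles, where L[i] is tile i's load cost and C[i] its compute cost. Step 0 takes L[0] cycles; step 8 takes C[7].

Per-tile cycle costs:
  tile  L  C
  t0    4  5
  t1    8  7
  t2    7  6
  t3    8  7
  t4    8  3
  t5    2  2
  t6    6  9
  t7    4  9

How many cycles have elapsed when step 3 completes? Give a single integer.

end_cycle[3] = 27

k=0 load=t0/4c comp=- wait=4 total=4
k=1 load=t1/8c comp=t0/5c wait=8 total=12
k=2 load=t2/7c comp=t1/7c wait=7 total=19
k=3 load=t3/8c comp=t2/6c wait=8 total=27
k=4 load=t4/8c comp=t3/7c wait=8 total=35
k=5 load=t5/2c comp=t4/3c wait=3 total=38
k=6 load=t6/6c comp=t5/2c wait=6 total=44
k=7 load=t7/4c comp=t6/9c wait=9 total=53
k=8 load=- comp=t7/9c wait=9 total=62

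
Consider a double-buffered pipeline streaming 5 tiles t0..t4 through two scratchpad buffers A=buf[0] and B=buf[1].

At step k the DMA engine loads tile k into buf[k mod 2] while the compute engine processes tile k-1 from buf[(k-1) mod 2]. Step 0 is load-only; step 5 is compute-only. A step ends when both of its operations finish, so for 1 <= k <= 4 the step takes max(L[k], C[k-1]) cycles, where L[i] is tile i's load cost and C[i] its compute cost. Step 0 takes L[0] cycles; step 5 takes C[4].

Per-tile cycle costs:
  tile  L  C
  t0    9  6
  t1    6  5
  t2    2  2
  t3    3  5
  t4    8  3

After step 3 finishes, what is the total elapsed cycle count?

  0. 9=9c; end=9; A:t0 B:-
  1. max(6,6)=6c; end=15; A:t0 B:t1
  2. max(2,5)=5c; end=20; A:t2 B:t1
  3. max(3,2)=3c; end=23; A:t2 B:t3
  4. max(8,5)=8c; end=31; A:t4 B:t3
  5. 3=3c; end=34; A:t4 B:t3

end_cycle[3] = 23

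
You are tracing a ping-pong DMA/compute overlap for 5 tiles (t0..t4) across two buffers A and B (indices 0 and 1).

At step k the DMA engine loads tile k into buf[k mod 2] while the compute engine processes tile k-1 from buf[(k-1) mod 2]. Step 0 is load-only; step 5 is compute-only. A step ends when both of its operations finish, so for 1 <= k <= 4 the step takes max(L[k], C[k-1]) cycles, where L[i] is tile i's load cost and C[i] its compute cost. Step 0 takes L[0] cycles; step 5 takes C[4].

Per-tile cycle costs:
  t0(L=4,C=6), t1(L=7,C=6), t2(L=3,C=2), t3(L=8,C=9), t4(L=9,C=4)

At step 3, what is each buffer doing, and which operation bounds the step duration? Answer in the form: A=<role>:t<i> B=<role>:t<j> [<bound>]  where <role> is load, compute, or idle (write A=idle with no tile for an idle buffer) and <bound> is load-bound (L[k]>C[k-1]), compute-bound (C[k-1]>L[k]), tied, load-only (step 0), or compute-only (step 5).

step 0: L[0]=4 → dur=4, Σ=4 | A=load:t0 B=idle [load-only]
step 1: L[1]=7 C[0]=6 → dur=7, Σ=11 | A=compute:t0 B=load:t1 [load-bound]
step 2: L[2]=3 C[1]=6 → dur=6, Σ=17 | A=load:t2 B=compute:t1 [compute-bound]
step 3: L[3]=8 C[2]=2 → dur=8, Σ=25 | A=compute:t2 B=load:t3 [load-bound]
step 4: L[4]=9 C[3]=9 → dur=9, Σ=34 | A=load:t4 B=compute:t3 [tied]
step 5: C[4]=4 → dur=4, Σ=38 | A=compute:t4 B=idle [compute-only]

step 3: A=compute:t2 B=load:t3 [load-bound]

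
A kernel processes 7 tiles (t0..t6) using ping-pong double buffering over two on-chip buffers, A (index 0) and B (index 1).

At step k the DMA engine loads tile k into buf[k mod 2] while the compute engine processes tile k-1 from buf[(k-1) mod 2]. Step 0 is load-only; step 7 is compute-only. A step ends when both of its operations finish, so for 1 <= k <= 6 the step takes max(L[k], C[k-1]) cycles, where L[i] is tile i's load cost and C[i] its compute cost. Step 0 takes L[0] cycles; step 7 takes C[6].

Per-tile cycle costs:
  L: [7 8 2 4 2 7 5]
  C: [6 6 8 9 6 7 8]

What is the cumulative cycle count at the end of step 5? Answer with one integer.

end_cycle[5] = 45

k=0 load=t0/7c comp=- wait=7 total=7
k=1 load=t1/8c comp=t0/6c wait=8 total=15
k=2 load=t2/2c comp=t1/6c wait=6 total=21
k=3 load=t3/4c comp=t2/8c wait=8 total=29
k=4 load=t4/2c comp=t3/9c wait=9 total=38
k=5 load=t5/7c comp=t4/6c wait=7 total=45
k=6 load=t6/5c comp=t5/7c wait=7 total=52
k=7 load=- comp=t6/8c wait=8 total=60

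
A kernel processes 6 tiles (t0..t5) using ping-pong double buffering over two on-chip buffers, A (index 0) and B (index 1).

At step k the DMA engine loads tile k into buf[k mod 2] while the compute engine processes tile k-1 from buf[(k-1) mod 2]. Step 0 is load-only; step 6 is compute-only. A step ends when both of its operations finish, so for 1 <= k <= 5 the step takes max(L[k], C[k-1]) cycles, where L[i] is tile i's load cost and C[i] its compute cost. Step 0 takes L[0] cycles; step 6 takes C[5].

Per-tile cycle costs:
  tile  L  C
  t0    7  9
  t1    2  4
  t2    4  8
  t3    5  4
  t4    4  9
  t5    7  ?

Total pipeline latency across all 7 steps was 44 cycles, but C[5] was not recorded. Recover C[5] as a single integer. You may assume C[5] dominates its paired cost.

step 0 → dur = L[0]=7 = 7
step 1 → dur = max(L[1]=2, C[0]=9) = 9
step 2 → dur = max(L[2]=4, C[1]=4) = 4
step 3 → dur = max(L[3]=5, C[2]=8) = 8
step 4 → dur = max(L[4]=4, C[3]=4) = 4
step 5 → dur = max(L[5]=7, C[4]=9) = 9
step 6 → dur = C[5]=? = C[5]  (unknown; binding)
sum of known step durations = 41
dur[6] = total - known = 44 - 41 = 3
C[5] is the binding max in step 6, so C[5] = dur[6] = 3

C[5] = 3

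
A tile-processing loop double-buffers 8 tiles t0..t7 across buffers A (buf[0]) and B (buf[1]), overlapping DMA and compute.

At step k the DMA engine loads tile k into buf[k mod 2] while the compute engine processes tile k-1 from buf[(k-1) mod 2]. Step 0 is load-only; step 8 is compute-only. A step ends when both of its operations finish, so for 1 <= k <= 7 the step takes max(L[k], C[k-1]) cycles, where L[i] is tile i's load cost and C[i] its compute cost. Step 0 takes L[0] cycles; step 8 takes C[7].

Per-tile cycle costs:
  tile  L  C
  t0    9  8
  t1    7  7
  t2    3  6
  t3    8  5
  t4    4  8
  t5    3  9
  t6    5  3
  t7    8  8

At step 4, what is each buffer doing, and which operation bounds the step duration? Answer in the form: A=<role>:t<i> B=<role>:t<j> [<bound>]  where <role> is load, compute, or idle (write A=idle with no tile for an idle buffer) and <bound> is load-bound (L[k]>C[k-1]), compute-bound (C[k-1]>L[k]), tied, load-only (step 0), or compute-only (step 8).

step 4: A=load:t4 B=compute:t3 [compute-bound]

[0] DMA t0→A (9c) ∥ CU idle ⇒ 9c, clock 9
[1] DMA t1→B (7c) ∥ CU A:t0 (8c) ⇒ 8c, clock 17
[2] DMA t2→A (3c) ∥ CU B:t1 (7c) ⇒ 7c, clock 24
[3] DMA t3→B (8c) ∥ CU A:t2 (6c) ⇒ 8c, clock 32
[4] DMA t4→A (4c) ∥ CU B:t3 (5c) ⇒ 5c, clock 37
[5] DMA t5→B (3c) ∥ CU A:t4 (8c) ⇒ 8c, clock 45
[6] DMA t6→A (5c) ∥ CU B:t5 (9c) ⇒ 9c, clock 54
[7] DMA t7→B (8c) ∥ CU A:t6 (3c) ⇒ 8c, clock 62
[8] DMA idle ∥ CU B:t7 (8c) ⇒ 8c, clock 70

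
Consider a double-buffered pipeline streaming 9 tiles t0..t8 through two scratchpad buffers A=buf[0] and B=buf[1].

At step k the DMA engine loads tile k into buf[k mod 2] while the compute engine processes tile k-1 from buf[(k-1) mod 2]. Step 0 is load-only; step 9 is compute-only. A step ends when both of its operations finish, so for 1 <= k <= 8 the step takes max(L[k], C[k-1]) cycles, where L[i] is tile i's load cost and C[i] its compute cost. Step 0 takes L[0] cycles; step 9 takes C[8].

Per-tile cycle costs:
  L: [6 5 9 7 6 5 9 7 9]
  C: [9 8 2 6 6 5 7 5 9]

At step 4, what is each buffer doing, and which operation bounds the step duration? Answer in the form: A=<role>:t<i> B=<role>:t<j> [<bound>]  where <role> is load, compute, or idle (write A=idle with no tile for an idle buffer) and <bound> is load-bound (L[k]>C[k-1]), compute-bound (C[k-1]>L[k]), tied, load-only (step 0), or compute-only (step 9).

step 4: A=load:t4 B=compute:t3 [tied]

k=0 load=t0/6c comp=- wait=6 total=6
k=1 load=t1/5c comp=t0/9c wait=9 total=15
k=2 load=t2/9c comp=t1/8c wait=9 total=24
k=3 load=t3/7c comp=t2/2c wait=7 total=31
k=4 load=t4/6c comp=t3/6c wait=6 total=37
k=5 load=t5/5c comp=t4/6c wait=6 total=43
k=6 load=t6/9c comp=t5/5c wait=9 total=52
k=7 load=t7/7c comp=t6/7c wait=7 total=59
k=8 load=t8/9c comp=t7/5c wait=9 total=68
k=9 load=- comp=t8/9c wait=9 total=77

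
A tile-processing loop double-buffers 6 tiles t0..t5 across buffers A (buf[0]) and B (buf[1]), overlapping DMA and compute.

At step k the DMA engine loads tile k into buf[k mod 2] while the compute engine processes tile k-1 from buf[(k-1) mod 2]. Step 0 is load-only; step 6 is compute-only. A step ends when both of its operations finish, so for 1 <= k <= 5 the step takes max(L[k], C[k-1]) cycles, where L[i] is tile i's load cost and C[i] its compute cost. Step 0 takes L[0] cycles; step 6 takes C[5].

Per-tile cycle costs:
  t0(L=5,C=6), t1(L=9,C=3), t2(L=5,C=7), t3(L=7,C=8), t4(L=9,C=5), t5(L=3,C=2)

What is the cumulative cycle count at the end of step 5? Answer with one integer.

end_cycle[5] = 40

[0] DMA t0→A (5c) ∥ CU idle ⇒ 5c, clock 5
[1] DMA t1→B (9c) ∥ CU A:t0 (6c) ⇒ 9c, clock 14
[2] DMA t2→A (5c) ∥ CU B:t1 (3c) ⇒ 5c, clock 19
[3] DMA t3→B (7c) ∥ CU A:t2 (7c) ⇒ 7c, clock 26
[4] DMA t4→A (9c) ∥ CU B:t3 (8c) ⇒ 9c, clock 35
[5] DMA t5→B (3c) ∥ CU A:t4 (5c) ⇒ 5c, clock 40
[6] DMA idle ∥ CU B:t5 (2c) ⇒ 2c, clock 42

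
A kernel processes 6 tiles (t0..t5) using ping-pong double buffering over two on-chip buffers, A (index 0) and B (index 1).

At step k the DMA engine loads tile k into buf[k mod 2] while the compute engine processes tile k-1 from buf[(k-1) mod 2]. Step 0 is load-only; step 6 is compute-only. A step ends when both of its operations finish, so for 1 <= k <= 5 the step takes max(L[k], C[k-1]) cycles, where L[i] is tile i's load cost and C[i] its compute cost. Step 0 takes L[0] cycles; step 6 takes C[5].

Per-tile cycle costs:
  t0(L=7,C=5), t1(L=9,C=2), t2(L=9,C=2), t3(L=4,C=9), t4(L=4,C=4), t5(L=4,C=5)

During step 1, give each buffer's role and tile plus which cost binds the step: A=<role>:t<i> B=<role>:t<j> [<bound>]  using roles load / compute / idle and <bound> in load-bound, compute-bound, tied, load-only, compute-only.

step 1: A=compute:t0 B=load:t1 [load-bound]

  0. 7=7c; end=7; A:t0 B:-
  1. max(9,5)=9c; end=16; A:t0 B:t1
  2. max(9,2)=9c; end=25; A:t2 B:t1
  3. max(4,2)=4c; end=29; A:t2 B:t3
  4. max(4,9)=9c; end=38; A:t4 B:t3
  5. max(4,4)=4c; end=42; A:t4 B:t5
  6. 5=5c; end=47; A:t4 B:t5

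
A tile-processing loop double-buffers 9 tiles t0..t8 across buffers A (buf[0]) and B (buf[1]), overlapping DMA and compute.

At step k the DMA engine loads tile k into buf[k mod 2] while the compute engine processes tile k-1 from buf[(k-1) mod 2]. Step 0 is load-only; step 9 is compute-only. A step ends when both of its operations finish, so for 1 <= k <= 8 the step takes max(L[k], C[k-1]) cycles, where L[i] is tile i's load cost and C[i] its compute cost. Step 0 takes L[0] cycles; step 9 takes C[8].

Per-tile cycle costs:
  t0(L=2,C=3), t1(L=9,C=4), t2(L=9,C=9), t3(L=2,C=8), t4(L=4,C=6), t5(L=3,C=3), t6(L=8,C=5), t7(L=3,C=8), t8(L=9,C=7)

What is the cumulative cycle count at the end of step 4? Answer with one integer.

end_cycle[4] = 37

[0] DMA t0→A (2c) ∥ CU idle ⇒ 2c, clock 2
[1] DMA t1→B (9c) ∥ CU A:t0 (3c) ⇒ 9c, clock 11
[2] DMA t2→A (9c) ∥ CU B:t1 (4c) ⇒ 9c, clock 20
[3] DMA t3→B (2c) ∥ CU A:t2 (9c) ⇒ 9c, clock 29
[4] DMA t4→A (4c) ∥ CU B:t3 (8c) ⇒ 8c, clock 37
[5] DMA t5→B (3c) ∥ CU A:t4 (6c) ⇒ 6c, clock 43
[6] DMA t6→A (8c) ∥ CU B:t5 (3c) ⇒ 8c, clock 51
[7] DMA t7→B (3c) ∥ CU A:t6 (5c) ⇒ 5c, clock 56
[8] DMA t8→A (9c) ∥ CU B:t7 (8c) ⇒ 9c, clock 65
[9] DMA idle ∥ CU A:t8 (7c) ⇒ 7c, clock 72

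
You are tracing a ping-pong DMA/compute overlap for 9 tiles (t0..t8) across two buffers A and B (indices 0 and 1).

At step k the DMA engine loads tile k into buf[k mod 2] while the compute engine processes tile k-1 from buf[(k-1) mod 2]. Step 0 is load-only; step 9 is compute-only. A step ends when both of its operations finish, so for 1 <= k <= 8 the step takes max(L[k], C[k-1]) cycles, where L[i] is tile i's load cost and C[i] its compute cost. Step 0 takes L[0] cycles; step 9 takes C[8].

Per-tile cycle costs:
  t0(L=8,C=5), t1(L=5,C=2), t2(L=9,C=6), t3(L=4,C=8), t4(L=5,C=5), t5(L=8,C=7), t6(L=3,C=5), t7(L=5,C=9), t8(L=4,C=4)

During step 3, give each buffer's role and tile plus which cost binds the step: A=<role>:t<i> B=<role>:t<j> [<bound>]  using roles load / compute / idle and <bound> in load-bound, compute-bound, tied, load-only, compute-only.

step 3: A=compute:t2 B=load:t3 [compute-bound]

[0] DMA t0→A (8c) ∥ CU idle ⇒ 8c, clock 8
[1] DMA t1→B (5c) ∥ CU A:t0 (5c) ⇒ 5c, clock 13
[2] DMA t2→A (9c) ∥ CU B:t1 (2c) ⇒ 9c, clock 22
[3] DMA t3→B (4c) ∥ CU A:t2 (6c) ⇒ 6c, clock 28
[4] DMA t4→A (5c) ∥ CU B:t3 (8c) ⇒ 8c, clock 36
[5] DMA t5→B (8c) ∥ CU A:t4 (5c) ⇒ 8c, clock 44
[6] DMA t6→A (3c) ∥ CU B:t5 (7c) ⇒ 7c, clock 51
[7] DMA t7→B (5c) ∥ CU A:t6 (5c) ⇒ 5c, clock 56
[8] DMA t8→A (4c) ∥ CU B:t7 (9c) ⇒ 9c, clock 65
[9] DMA idle ∥ CU A:t8 (4c) ⇒ 4c, clock 69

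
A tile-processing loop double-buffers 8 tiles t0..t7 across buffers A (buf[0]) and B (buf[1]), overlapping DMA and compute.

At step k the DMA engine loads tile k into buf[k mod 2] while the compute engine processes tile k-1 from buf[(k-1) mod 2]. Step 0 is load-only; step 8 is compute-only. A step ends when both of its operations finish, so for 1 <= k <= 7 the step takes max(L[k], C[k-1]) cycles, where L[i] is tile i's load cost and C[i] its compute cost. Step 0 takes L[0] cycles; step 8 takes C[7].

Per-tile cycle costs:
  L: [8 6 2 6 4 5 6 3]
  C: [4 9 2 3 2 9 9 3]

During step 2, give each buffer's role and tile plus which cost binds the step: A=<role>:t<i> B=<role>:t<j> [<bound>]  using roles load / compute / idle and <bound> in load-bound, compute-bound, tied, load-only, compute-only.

step 2: A=load:t2 B=compute:t1 [compute-bound]

[0] DMA t0→A (8c) ∥ CU idle ⇒ 8c, clock 8
[1] DMA t1→B (6c) ∥ CU A:t0 (4c) ⇒ 6c, clock 14
[2] DMA t2→A (2c) ∥ CU B:t1 (9c) ⇒ 9c, clock 23
[3] DMA t3→B (6c) ∥ CU A:t2 (2c) ⇒ 6c, clock 29
[4] DMA t4→A (4c) ∥ CU B:t3 (3c) ⇒ 4c, clock 33
[5] DMA t5→B (5c) ∥ CU A:t4 (2c) ⇒ 5c, clock 38
[6] DMA t6→A (6c) ∥ CU B:t5 (9c) ⇒ 9c, clock 47
[7] DMA t7→B (3c) ∥ CU A:t6 (9c) ⇒ 9c, clock 56
[8] DMA idle ∥ CU B:t7 (3c) ⇒ 3c, clock 59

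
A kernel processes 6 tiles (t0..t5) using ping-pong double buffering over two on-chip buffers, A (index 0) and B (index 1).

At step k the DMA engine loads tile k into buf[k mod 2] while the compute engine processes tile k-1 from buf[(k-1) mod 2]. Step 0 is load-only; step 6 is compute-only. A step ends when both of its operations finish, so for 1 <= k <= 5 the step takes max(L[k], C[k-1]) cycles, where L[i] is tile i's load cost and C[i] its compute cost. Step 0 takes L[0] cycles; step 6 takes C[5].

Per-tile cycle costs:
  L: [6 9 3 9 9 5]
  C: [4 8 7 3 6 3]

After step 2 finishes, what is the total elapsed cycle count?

end_cycle[2] = 23

  0. 6=6c; end=6; A:t0 B:-
  1. max(9,4)=9c; end=15; A:t0 B:t1
  2. max(3,8)=8c; end=23; A:t2 B:t1
  3. max(9,7)=9c; end=32; A:t2 B:t3
  4. max(9,3)=9c; end=41; A:t4 B:t3
  5. max(5,6)=6c; end=47; A:t4 B:t5
  6. 3=3c; end=50; A:t4 B:t5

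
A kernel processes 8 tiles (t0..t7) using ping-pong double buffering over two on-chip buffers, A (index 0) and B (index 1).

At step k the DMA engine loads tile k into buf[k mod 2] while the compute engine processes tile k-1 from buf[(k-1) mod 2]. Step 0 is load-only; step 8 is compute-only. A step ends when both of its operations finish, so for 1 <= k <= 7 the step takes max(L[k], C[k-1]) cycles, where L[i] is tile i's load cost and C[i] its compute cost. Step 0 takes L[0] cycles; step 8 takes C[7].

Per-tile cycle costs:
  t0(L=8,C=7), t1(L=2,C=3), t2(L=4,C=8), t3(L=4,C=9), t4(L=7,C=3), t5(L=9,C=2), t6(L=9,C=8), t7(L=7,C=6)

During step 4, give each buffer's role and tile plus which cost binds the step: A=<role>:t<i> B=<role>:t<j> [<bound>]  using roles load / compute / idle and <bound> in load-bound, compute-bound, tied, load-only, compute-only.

  0. 8=8c; end=8; A:t0 B:-
  1. max(2,7)=7c; end=15; A:t0 B:t1
  2. max(4,3)=4c; end=19; A:t2 B:t1
  3. max(4,8)=8c; end=27; A:t2 B:t3
  4. max(7,9)=9c; end=36; A:t4 B:t3
  5. max(9,3)=9c; end=45; A:t4 B:t5
  6. max(9,2)=9c; end=54; A:t6 B:t5
  7. max(7,8)=8c; end=62; A:t6 B:t7
  8. 6=6c; end=68; A:t6 B:t7

step 4: A=load:t4 B=compute:t3 [compute-bound]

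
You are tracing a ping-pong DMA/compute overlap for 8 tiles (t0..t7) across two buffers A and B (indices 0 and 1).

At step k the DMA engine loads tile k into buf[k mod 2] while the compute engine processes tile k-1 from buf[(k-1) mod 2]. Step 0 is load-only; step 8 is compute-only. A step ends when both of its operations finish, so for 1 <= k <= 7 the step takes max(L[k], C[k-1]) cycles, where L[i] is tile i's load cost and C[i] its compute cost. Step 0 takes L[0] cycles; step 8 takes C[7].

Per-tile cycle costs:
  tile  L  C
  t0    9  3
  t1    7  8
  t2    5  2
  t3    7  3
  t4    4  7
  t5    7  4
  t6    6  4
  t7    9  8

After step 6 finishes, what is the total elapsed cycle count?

end_cycle[6] = 48

k=0 load=t0/9c comp=- wait=9 total=9
k=1 load=t1/7c comp=t0/3c wait=7 total=16
k=2 load=t2/5c comp=t1/8c wait=8 total=24
k=3 load=t3/7c comp=t2/2c wait=7 total=31
k=4 load=t4/4c comp=t3/3c wait=4 total=35
k=5 load=t5/7c comp=t4/7c wait=7 total=42
k=6 load=t6/6c comp=t5/4c wait=6 total=48
k=7 load=t7/9c comp=t6/4c wait=9 total=57
k=8 load=- comp=t7/8c wait=8 total=65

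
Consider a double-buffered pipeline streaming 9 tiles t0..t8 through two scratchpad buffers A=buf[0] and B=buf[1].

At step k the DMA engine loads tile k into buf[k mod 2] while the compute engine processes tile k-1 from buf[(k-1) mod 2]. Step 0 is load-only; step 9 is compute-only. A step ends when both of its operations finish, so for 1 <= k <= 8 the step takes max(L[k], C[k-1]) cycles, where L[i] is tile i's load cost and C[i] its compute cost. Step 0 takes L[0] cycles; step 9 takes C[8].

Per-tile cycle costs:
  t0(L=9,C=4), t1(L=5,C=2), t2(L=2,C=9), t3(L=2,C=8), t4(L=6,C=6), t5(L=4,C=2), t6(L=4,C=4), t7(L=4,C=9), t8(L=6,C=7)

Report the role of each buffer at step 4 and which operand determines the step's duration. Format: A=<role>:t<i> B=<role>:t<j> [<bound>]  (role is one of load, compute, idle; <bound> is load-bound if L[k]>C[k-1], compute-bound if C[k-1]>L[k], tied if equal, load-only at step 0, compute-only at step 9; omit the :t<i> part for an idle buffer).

step 4: A=load:t4 B=compute:t3 [compute-bound]

  0. 9=9c; end=9; A:t0 B:-
  1. max(5,4)=5c; end=14; A:t0 B:t1
  2. max(2,2)=2c; end=16; A:t2 B:t1
  3. max(2,9)=9c; end=25; A:t2 B:t3
  4. max(6,8)=8c; end=33; A:t4 B:t3
  5. max(4,6)=6c; end=39; A:t4 B:t5
  6. max(4,2)=4c; end=43; A:t6 B:t5
  7. max(4,4)=4c; end=47; A:t6 B:t7
  8. max(6,9)=9c; end=56; A:t8 B:t7
  9. 7=7c; end=63; A:t8 B:t7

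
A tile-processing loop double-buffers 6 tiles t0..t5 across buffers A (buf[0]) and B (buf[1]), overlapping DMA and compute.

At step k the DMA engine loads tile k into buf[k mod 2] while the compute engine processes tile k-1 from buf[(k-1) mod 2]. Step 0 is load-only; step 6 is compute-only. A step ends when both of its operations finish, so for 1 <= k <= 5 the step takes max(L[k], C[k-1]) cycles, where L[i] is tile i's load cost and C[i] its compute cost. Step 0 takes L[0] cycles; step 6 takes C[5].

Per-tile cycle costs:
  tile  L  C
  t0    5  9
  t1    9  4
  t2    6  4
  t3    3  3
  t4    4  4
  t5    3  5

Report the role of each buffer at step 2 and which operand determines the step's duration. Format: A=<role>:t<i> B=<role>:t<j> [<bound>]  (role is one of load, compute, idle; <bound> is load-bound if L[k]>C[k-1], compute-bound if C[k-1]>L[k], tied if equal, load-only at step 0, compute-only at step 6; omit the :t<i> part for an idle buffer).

step 2: A=load:t2 B=compute:t1 [load-bound]

step 0: L[0]=5 → dur=5, Σ=5 | A=load:t0 B=idle [load-only]
step 1: L[1]=9 C[0]=9 → dur=9, Σ=14 | A=compute:t0 B=load:t1 [tied]
step 2: L[2]=6 C[1]=4 → dur=6, Σ=20 | A=load:t2 B=compute:t1 [load-bound]
step 3: L[3]=3 C[2]=4 → dur=4, Σ=24 | A=compute:t2 B=load:t3 [compute-bound]
step 4: L[4]=4 C[3]=3 → dur=4, Σ=28 | A=load:t4 B=compute:t3 [load-bound]
step 5: L[5]=3 C[4]=4 → dur=4, Σ=32 | A=compute:t4 B=load:t5 [compute-bound]
step 6: C[5]=5 → dur=5, Σ=37 | A=idle B=compute:t5 [compute-only]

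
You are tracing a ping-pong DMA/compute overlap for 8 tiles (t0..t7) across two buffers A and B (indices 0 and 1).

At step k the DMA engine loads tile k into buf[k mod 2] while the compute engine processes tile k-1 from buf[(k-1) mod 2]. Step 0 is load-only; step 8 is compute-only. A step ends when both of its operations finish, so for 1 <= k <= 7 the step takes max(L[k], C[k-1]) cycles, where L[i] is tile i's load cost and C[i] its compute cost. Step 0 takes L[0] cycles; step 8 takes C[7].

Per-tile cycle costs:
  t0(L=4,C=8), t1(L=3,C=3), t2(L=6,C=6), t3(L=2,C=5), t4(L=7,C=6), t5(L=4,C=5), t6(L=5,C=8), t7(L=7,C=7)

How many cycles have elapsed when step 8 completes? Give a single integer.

end_cycle[8] = 57

[0] DMA t0→A (4c) ∥ CU idle ⇒ 4c, clock 4
[1] DMA t1→B (3c) ∥ CU A:t0 (8c) ⇒ 8c, clock 12
[2] DMA t2→A (6c) ∥ CU B:t1 (3c) ⇒ 6c, clock 18
[3] DMA t3→B (2c) ∥ CU A:t2 (6c) ⇒ 6c, clock 24
[4] DMA t4→A (7c) ∥ CU B:t3 (5c) ⇒ 7c, clock 31
[5] DMA t5→B (4c) ∥ CU A:t4 (6c) ⇒ 6c, clock 37
[6] DMA t6→A (5c) ∥ CU B:t5 (5c) ⇒ 5c, clock 42
[7] DMA t7→B (7c) ∥ CU A:t6 (8c) ⇒ 8c, clock 50
[8] DMA idle ∥ CU B:t7 (7c) ⇒ 7c, clock 57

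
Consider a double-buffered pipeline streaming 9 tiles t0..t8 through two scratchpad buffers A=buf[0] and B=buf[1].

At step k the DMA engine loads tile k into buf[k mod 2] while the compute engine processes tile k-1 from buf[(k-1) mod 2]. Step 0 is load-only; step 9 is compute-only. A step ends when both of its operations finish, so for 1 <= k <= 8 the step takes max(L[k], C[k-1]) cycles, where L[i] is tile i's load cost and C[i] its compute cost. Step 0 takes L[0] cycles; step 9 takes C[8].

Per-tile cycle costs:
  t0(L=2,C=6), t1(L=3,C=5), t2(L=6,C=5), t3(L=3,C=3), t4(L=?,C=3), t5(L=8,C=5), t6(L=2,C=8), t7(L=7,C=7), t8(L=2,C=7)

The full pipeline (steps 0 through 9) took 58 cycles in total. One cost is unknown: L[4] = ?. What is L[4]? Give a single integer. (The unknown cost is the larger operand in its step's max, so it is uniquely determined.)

step 0 = dur = L[0]=2 = 2
step 1 = dur = max(L[1]=3, C[0]=6) = 6
step 2 = dur = max(L[2]=6, C[1]=5) = 6
step 3 = dur = max(L[3]=3, C[2]=5) = 5
step 4 = dur = max(L[4]=?, C[3]=3) = L[4]  (unknown; binding)
step 5 = dur = max(L[5]=8, C[4]=3) = 8
step 6 = dur = max(L[6]=2, C[5]=5) = 5
step 7 = dur = max(L[7]=7, C[6]=8) = 8
step 8 = dur = max(L[8]=2, C[7]=7) = 7
step 9 = dur = C[8]=7 = 7
sum of known step durations = 54
dur[4] = total - known = 58 - 54 = 4
L[4] is the binding max in step 4, so L[4] = dur[4] = 4

L[4] = 4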